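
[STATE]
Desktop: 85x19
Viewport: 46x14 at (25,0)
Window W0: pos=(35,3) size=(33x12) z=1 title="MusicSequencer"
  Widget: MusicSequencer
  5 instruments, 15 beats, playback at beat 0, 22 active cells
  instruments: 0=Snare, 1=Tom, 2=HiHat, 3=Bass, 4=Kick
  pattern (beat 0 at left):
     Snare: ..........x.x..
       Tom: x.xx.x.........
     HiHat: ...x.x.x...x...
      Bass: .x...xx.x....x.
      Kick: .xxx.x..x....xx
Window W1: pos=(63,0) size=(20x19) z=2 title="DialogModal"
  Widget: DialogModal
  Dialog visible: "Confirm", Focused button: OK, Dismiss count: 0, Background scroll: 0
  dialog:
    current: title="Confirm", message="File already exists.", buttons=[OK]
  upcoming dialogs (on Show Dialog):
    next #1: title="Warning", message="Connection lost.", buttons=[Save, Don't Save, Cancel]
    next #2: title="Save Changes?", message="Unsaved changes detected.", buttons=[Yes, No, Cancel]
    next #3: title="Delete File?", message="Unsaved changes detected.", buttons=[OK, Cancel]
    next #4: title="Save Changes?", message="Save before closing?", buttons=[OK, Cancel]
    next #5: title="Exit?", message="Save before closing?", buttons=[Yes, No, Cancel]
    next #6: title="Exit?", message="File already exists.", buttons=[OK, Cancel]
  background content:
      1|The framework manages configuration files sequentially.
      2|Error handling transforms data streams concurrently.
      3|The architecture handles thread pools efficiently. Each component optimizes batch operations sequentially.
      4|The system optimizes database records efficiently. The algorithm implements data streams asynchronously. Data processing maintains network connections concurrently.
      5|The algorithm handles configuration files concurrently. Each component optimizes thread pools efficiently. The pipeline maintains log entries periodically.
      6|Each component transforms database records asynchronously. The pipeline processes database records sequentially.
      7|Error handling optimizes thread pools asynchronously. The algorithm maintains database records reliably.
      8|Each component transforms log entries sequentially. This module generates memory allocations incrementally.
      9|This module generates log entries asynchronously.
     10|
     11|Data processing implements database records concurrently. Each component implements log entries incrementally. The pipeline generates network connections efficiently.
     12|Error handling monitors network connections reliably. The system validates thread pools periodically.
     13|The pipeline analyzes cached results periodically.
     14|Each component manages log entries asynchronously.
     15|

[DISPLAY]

                                      ┏━━━━━━━
                                      ┃ Dialog
                                      ┠───────
          ┏━━━━━━━━━━━━━━━━━━━━━━━━━━━┃The fra
          ┃ MusicSequencer            ┃Error h
          ┠───────────────────────────┃The arc
          ┃      ▼12345678901234      ┃The sys
          ┃ Snare··········█·█··      ┃The alg
          ┃   Tom█·██·█·········      ┃Ea┌────
          ┃ HiHat···█·█·█···█···      ┃Er│  Co
          ┃  Bass·█···██·█····█·      ┃Ea│File
          ┃  Kick·███·█··█····██      ┃Th│    
          ┃                           ┃  └────
          ┃                           ┃Data pr


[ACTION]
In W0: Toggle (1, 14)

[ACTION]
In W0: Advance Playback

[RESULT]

                                      ┏━━━━━━━
                                      ┃ Dialog
                                      ┠───────
          ┏━━━━━━━━━━━━━━━━━━━━━━━━━━━┃The fra
          ┃ MusicSequencer            ┃Error h
          ┠───────────────────────────┃The arc
          ┃      0▼2345678901234      ┃The sys
          ┃ Snare··········█·█··      ┃The alg
          ┃   Tom█·██·█········█      ┃Ea┌────
          ┃ HiHat···█·█·█···█···      ┃Er│  Co
          ┃  Bass·█···██·█····█·      ┃Ea│File
          ┃  Kick·███·█··█····██      ┃Th│    
          ┃                           ┃  └────
          ┃                           ┃Data pr


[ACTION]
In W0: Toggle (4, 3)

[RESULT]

                                      ┏━━━━━━━
                                      ┃ Dialog
                                      ┠───────
          ┏━━━━━━━━━━━━━━━━━━━━━━━━━━━┃The fra
          ┃ MusicSequencer            ┃Error h
          ┠───────────────────────────┃The arc
          ┃      0▼2345678901234      ┃The sys
          ┃ Snare··········█·█··      ┃The alg
          ┃   Tom█·██·█········█      ┃Ea┌────
          ┃ HiHat···█·█·█···█···      ┃Er│  Co
          ┃  Bass·█···██·█····█·      ┃Ea│File
          ┃  Kick·██··█··█····██      ┃Th│    
          ┃                           ┃  └────
          ┃                           ┃Data pr


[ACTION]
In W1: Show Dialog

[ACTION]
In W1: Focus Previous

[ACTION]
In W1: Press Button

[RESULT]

                                      ┏━━━━━━━
                                      ┃ Dialog
                                      ┠───────
          ┏━━━━━━━━━━━━━━━━━━━━━━━━━━━┃The fra
          ┃ MusicSequencer            ┃Error h
          ┠───────────────────────────┃The arc
          ┃      0▼2345678901234      ┃The sys
          ┃ Snare··········█·█··      ┃The alg
          ┃   Tom█·██·█········█      ┃Each co
          ┃ HiHat···█·█·█···█···      ┃Error h
          ┃  Bass·█···██·█····█·      ┃Each co
          ┃  Kick·██··█··█····██      ┃This mo
          ┃                           ┃       
          ┃                           ┃Data pr


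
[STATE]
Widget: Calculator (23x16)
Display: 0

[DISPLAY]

                      0
┌───┬───┬───┬───┐      
│ 7 │ 8 │ 9 │ ÷ │      
├───┼───┼───┼───┤      
│ 4 │ 5 │ 6 │ × │      
├───┼───┼───┼───┤      
│ 1 │ 2 │ 3 │ - │      
├───┼───┼───┼───┤      
│ 0 │ . │ = │ + │      
├───┼───┼───┼───┤      
│ C │ MC│ MR│ M+│      
└───┴───┴───┴───┘      
                       
                       
                       
                       


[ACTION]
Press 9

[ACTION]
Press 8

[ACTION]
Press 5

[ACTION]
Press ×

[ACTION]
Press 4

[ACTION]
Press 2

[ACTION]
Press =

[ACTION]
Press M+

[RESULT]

                  41370
┌───┬───┬───┬───┐      
│ 7 │ 8 │ 9 │ ÷ │      
├───┼───┼───┼───┤      
│ 4 │ 5 │ 6 │ × │      
├───┼───┼───┼───┤      
│ 1 │ 2 │ 3 │ - │      
├───┼───┼───┼───┤      
│ 0 │ . │ = │ + │      
├───┼───┼───┼───┤      
│ C │ MC│ MR│ M+│      
└───┴───┴───┴───┘      
                       
                       
                       
                       


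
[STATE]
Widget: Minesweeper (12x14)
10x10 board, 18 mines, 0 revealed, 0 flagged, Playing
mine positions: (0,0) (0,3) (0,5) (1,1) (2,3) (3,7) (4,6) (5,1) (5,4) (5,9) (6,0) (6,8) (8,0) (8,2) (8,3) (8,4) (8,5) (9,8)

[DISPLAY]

■■■■■■■■■■  
■■■■■■■■■■  
■■■■■■■■■■  
■■■■■■■■■■  
■■■■■■■■■■  
■■■■■■■■■■  
■■■■■■■■■■  
■■■■■■■■■■  
■■■■■■■■■■  
■■■■■■■■■■  
            
            
            
            


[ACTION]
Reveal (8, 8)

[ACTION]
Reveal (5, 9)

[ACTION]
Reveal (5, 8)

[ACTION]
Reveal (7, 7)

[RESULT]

✹■■✹■✹■■■■  
■✹■■■■■■■■  
■■■✹■■■■■■  
■■■■■■■✹■■  
■■■■■■✹■■■  
■✹■■✹■■■■✹  
✹■■■■■■■✹■  
■■■■■■■■■■  
✹■✹✹✹✹■■1■  
■■■■■■■■✹■  
            
            
            
            


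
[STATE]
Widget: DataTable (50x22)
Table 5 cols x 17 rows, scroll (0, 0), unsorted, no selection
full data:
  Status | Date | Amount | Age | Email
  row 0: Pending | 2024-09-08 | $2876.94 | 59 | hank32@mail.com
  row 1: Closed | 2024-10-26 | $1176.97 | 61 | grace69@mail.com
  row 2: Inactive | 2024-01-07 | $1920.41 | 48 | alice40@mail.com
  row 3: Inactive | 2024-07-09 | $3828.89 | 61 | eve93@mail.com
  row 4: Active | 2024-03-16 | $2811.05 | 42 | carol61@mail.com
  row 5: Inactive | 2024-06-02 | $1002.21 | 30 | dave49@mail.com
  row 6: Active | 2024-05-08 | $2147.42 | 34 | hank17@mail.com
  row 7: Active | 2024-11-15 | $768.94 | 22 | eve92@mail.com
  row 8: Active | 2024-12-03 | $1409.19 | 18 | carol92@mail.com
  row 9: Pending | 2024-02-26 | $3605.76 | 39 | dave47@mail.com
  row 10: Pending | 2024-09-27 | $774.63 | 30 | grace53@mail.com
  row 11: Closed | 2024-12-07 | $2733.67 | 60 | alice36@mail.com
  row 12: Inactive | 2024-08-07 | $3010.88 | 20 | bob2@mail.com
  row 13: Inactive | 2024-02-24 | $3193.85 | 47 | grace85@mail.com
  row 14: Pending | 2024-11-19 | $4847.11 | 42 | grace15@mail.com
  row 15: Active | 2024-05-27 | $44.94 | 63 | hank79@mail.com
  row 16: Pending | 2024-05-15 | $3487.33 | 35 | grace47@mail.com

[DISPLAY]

Status  │Date      │Amount  │Age│Email            
────────┼──────────┼────────┼───┼──────────────── 
Pending │2024-09-08│$2876.94│59 │hank32@mail.com  
Closed  │2024-10-26│$1176.97│61 │grace69@mail.com 
Inactive│2024-01-07│$1920.41│48 │alice40@mail.com 
Inactive│2024-07-09│$3828.89│61 │eve93@mail.com   
Active  │2024-03-16│$2811.05│42 │carol61@mail.com 
Inactive│2024-06-02│$1002.21│30 │dave49@mail.com  
Active  │2024-05-08│$2147.42│34 │hank17@mail.com  
Active  │2024-11-15│$768.94 │22 │eve92@mail.com   
Active  │2024-12-03│$1409.19│18 │carol92@mail.com 
Pending │2024-02-26│$3605.76│39 │dave47@mail.com  
Pending │2024-09-27│$774.63 │30 │grace53@mail.com 
Closed  │2024-12-07│$2733.67│60 │alice36@mail.com 
Inactive│2024-08-07│$3010.88│20 │bob2@mail.com    
Inactive│2024-02-24│$3193.85│47 │grace85@mail.com 
Pending │2024-11-19│$4847.11│42 │grace15@mail.com 
Active  │2024-05-27│$44.94  │63 │hank79@mail.com  
Pending │2024-05-15│$3487.33│35 │grace47@mail.com 
                                                  
                                                  
                                                  


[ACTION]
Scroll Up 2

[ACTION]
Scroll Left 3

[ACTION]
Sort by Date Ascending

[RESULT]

Status  │Date     ▲│Amount  │Age│Email            
────────┼──────────┼────────┼───┼──────────────── 
Inactive│2024-01-07│$1920.41│48 │alice40@mail.com 
Inactive│2024-02-24│$3193.85│47 │grace85@mail.com 
Pending │2024-02-26│$3605.76│39 │dave47@mail.com  
Active  │2024-03-16│$2811.05│42 │carol61@mail.com 
Active  │2024-05-08│$2147.42│34 │hank17@mail.com  
Pending │2024-05-15│$3487.33│35 │grace47@mail.com 
Active  │2024-05-27│$44.94  │63 │hank79@mail.com  
Inactive│2024-06-02│$1002.21│30 │dave49@mail.com  
Inactive│2024-07-09│$3828.89│61 │eve93@mail.com   
Inactive│2024-08-07│$3010.88│20 │bob2@mail.com    
Pending │2024-09-08│$2876.94│59 │hank32@mail.com  
Pending │2024-09-27│$774.63 │30 │grace53@mail.com 
Closed  │2024-10-26│$1176.97│61 │grace69@mail.com 
Active  │2024-11-15│$768.94 │22 │eve92@mail.com   
Pending │2024-11-19│$4847.11│42 │grace15@mail.com 
Active  │2024-12-03│$1409.19│18 │carol92@mail.com 
Closed  │2024-12-07│$2733.67│60 │alice36@mail.com 
                                                  
                                                  
                                                  


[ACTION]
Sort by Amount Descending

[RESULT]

Status  │Date      │Amount ▼│Age│Email            
────────┼──────────┼────────┼───┼──────────────── 
Pending │2024-11-19│$4847.11│42 │grace15@mail.com 
Inactive│2024-07-09│$3828.89│61 │eve93@mail.com   
Pending │2024-02-26│$3605.76│39 │dave47@mail.com  
Pending │2024-05-15│$3487.33│35 │grace47@mail.com 
Inactive│2024-02-24│$3193.85│47 │grace85@mail.com 
Inactive│2024-08-07│$3010.88│20 │bob2@mail.com    
Pending │2024-09-08│$2876.94│59 │hank32@mail.com  
Active  │2024-03-16│$2811.05│42 │carol61@mail.com 
Closed  │2024-12-07│$2733.67│60 │alice36@mail.com 
Active  │2024-05-08│$2147.42│34 │hank17@mail.com  
Inactive│2024-01-07│$1920.41│48 │alice40@mail.com 
Active  │2024-12-03│$1409.19│18 │carol92@mail.com 
Closed  │2024-10-26│$1176.97│61 │grace69@mail.com 
Inactive│2024-06-02│$1002.21│30 │dave49@mail.com  
Pending │2024-09-27│$774.63 │30 │grace53@mail.com 
Active  │2024-11-15│$768.94 │22 │eve92@mail.com   
Active  │2024-05-27│$44.94  │63 │hank79@mail.com  
                                                  
                                                  
                                                  


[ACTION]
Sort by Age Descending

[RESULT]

Status  │Date      │Amount  │Ag▼│Email            
────────┼──────────┼────────┼───┼──────────────── 
Active  │2024-05-27│$44.94  │63 │hank79@mail.com  
Inactive│2024-07-09│$3828.89│61 │eve93@mail.com   
Closed  │2024-10-26│$1176.97│61 │grace69@mail.com 
Closed  │2024-12-07│$2733.67│60 │alice36@mail.com 
Pending │2024-09-08│$2876.94│59 │hank32@mail.com  
Inactive│2024-01-07│$1920.41│48 │alice40@mail.com 
Inactive│2024-02-24│$3193.85│47 │grace85@mail.com 
Pending │2024-11-19│$4847.11│42 │grace15@mail.com 
Active  │2024-03-16│$2811.05│42 │carol61@mail.com 
Pending │2024-02-26│$3605.76│39 │dave47@mail.com  
Pending │2024-05-15│$3487.33│35 │grace47@mail.com 
Active  │2024-05-08│$2147.42│34 │hank17@mail.com  
Inactive│2024-06-02│$1002.21│30 │dave49@mail.com  
Pending │2024-09-27│$774.63 │30 │grace53@mail.com 
Active  │2024-11-15│$768.94 │22 │eve92@mail.com   
Inactive│2024-08-07│$3010.88│20 │bob2@mail.com    
Active  │2024-12-03│$1409.19│18 │carol92@mail.com 
                                                  
                                                  
                                                  


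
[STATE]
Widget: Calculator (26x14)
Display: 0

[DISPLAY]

                         0
┌───┬───┬───┬───┐         
│ 7 │ 8 │ 9 │ ÷ │         
├───┼───┼───┼───┤         
│ 4 │ 5 │ 6 │ × │         
├───┼───┼───┼───┤         
│ 1 │ 2 │ 3 │ - │         
├───┼───┼───┼───┤         
│ 0 │ . │ = │ + │         
├───┼───┼───┼───┤         
│ C │ MC│ MR│ M+│         
└───┴───┴───┴───┘         
                          
                          


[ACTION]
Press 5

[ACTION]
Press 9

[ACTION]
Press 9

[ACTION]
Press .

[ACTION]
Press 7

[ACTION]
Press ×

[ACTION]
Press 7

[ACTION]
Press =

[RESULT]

                    4197.9
┌───┬───┬───┬───┐         
│ 7 │ 8 │ 9 │ ÷ │         
├───┼───┼───┼───┤         
│ 4 │ 5 │ 6 │ × │         
├───┼───┼───┼───┤         
│ 1 │ 2 │ 3 │ - │         
├───┼───┼───┼───┤         
│ 0 │ . │ = │ + │         
├───┼───┼───┼───┤         
│ C │ MC│ MR│ M+│         
└───┴───┴───┴───┘         
                          
                          


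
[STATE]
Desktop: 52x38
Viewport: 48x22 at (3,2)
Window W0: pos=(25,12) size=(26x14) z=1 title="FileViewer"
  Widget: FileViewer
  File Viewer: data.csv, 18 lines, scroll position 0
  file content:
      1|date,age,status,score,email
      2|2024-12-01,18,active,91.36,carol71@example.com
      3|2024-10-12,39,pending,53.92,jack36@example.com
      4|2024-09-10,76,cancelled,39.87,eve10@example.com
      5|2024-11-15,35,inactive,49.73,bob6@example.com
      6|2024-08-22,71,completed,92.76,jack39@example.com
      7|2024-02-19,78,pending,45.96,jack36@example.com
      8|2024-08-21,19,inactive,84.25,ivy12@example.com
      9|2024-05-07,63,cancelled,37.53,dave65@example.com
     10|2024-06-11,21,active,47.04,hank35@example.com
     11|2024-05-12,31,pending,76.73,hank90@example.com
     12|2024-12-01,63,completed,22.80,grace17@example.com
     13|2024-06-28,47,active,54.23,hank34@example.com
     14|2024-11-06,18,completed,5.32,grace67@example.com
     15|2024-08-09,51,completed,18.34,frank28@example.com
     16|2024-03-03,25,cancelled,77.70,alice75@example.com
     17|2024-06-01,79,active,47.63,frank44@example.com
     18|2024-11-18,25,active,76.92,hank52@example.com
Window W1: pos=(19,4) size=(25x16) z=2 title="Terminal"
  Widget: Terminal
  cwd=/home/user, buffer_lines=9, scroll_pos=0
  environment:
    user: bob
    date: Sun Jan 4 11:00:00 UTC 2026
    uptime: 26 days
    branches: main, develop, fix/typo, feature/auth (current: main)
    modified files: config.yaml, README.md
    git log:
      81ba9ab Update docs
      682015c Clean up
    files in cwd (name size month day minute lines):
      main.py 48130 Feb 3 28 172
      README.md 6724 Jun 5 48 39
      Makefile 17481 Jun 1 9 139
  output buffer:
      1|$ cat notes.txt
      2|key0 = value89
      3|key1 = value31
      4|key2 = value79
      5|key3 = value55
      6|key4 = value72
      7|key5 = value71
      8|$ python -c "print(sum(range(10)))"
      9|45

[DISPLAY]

                                                
                                                
                ┏━━━━━━━━━━━━━━━━━━━━━━━┓       
                ┃ Terminal              ┃       
                ┠───────────────────────┨       
                ┃$ cat notes.txt        ┃       
                ┃key0 = value89         ┃       
                ┃key1 = value31         ┃       
                ┃key2 = value79         ┃       
                ┃key3 = value55         ┃       
                ┃key4 = value72         ┃━━━━━━┓
                ┃key5 = value71         ┃      ┃
                ┃$ python -c "print(sum(┃──────┨
                ┃45                     ┃ore,e▲┃
                ┃$ █                    ┃ve,91█┃
                ┃                       ┃ing,5░┃
                ┃                       ┃elled░┃
                ┗━━━━━━━━━━━━━━━━━━━━━━━┛tive,░┃
                      ┃2024-08-22,71,completed░┃
                      ┃2024-02-19,78,pending,4░┃
                      ┃2024-08-21,19,inactive,░┃
                      ┃2024-05-07,63,cancelled░┃


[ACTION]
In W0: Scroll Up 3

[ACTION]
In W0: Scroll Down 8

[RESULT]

                                                
                                                
                ┏━━━━━━━━━━━━━━━━━━━━━━━┓       
                ┃ Terminal              ┃       
                ┠───────────────────────┨       
                ┃$ cat notes.txt        ┃       
                ┃key0 = value89         ┃       
                ┃key1 = value31         ┃       
                ┃key2 = value79         ┃       
                ┃key3 = value55         ┃       
                ┃key4 = value72         ┃━━━━━━┓
                ┃key5 = value71         ┃      ┃
                ┃$ python -c "print(sum(┃──────┨
                ┃45                     ┃elled▲┃
                ┃$ █                    ┃ve,47░┃
                ┃                       ┃ing,7░┃
                ┃                       ┃leted░┃
                ┗━━━━━━━━━━━━━━━━━━━━━━━┛ve,54░┃
                      ┃2024-11-06,18,completed░┃
                      ┃2024-08-09,51,completed░┃
                      ┃2024-03-03,25,cancelled░┃
                      ┃2024-06-01,79,active,47█┃


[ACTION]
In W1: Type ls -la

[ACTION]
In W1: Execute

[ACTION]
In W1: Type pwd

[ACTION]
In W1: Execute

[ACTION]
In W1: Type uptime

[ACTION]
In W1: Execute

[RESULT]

                                                
                                                
                ┏━━━━━━━━━━━━━━━━━━━━━━━┓       
                ┃ Terminal              ┃       
                ┠───────────────────────┨       
                ┃key5 = value71         ┃       
                ┃$ python -c "print(sum(┃       
                ┃45                     ┃       
                ┃$ ls -la               ┃       
                ┃-rw-r--r--  1 bob group┃       
                ┃-rw-r--r--  1 bob group┃━━━━━━┓
                ┃-rw-r--r--  1 bob group┃      ┃
                ┃$ pwd                  ┃──────┨
                ┃/home/user             ┃elled▲┃
                ┃$ uptime               ┃ve,47░┃
                ┃ 10:00  up 26 days     ┃ing,7░┃
                ┃$ █                    ┃leted░┃
                ┗━━━━━━━━━━━━━━━━━━━━━━━┛ve,54░┃
                      ┃2024-11-06,18,completed░┃
                      ┃2024-08-09,51,completed░┃
                      ┃2024-03-03,25,cancelled░┃
                      ┃2024-06-01,79,active,47█┃


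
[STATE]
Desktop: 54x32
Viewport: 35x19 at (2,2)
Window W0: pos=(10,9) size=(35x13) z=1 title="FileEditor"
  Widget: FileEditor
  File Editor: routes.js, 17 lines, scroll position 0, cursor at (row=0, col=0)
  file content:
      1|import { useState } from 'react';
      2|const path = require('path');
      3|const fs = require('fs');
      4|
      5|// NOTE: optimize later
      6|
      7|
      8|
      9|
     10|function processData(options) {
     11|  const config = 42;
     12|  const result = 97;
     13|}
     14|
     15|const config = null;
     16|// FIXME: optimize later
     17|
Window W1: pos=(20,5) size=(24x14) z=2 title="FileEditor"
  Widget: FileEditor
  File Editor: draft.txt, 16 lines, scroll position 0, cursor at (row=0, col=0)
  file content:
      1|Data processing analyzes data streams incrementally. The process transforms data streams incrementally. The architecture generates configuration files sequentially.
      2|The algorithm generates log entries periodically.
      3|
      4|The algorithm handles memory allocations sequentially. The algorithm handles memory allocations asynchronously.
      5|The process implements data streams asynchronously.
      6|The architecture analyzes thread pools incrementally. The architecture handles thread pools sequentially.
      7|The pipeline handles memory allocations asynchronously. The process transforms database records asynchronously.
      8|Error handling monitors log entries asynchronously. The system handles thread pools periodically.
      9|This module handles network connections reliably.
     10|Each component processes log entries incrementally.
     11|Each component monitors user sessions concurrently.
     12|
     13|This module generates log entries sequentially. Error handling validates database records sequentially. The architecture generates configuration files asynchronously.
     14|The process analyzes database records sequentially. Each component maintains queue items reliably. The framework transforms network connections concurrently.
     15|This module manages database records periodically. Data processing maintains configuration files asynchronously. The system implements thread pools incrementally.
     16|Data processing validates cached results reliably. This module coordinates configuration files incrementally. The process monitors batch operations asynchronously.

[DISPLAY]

                                   
                                   
                                   
                  ┏━━━━━━━━━━━━━━━━
                  ┃ FileEditor     
                  ┠────────────────
                  ┃█ata processing 
        ┏━━━━━━━━━┃The algorithm ge
        ┃ FileEdit┃                
        ┠─────────┃The algorithm ha
        ┃█mport { ┃The process impl
        ┃const pat┃The architecture
        ┃const fs ┃The pipeline han
        ┃         ┃Error handling m
        ┃// NOTE: ┃This module hand
        ┃         ┃Each component p
        ┃         ┗━━━━━━━━━━━━━━━━
        ┃                          
        ┃                          


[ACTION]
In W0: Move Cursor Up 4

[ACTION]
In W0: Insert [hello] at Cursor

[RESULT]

                                   
                                   
                                   
                  ┏━━━━━━━━━━━━━━━━
                  ┃ FileEditor     
                  ┠────────────────
                  ┃█ata processing 
        ┏━━━━━━━━━┃The algorithm ge
        ┃ FileEdit┃                
        ┠─────────┃The algorithm ha
        ┃hello█mpo┃The process impl
        ┃const pat┃The architecture
        ┃const fs ┃The pipeline han
        ┃         ┃Error handling m
        ┃// NOTE: ┃This module hand
        ┃         ┃Each component p
        ┃         ┗━━━━━━━━━━━━━━━━
        ┃                          
        ┃                          


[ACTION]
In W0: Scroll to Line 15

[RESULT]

                                   
                                   
                                   
                  ┏━━━━━━━━━━━━━━━━
                  ┃ FileEditor     
                  ┠────────────────
                  ┃█ata processing 
        ┏━━━━━━━━━┃The algorithm ge
        ┃ FileEdit┃                
        ┠─────────┃The algorithm ha
        ┃         ┃The process impl
        ┃function ┃The architecture
        ┃  const c┃The pipeline han
        ┃  const r┃Error handling m
        ┃}        ┃This module hand
        ┃         ┃Each component p
        ┃const con┗━━━━━━━━━━━━━━━━
        ┃// FIXME: optimize later  
        ┃                          


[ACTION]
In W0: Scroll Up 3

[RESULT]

                                   
                                   
                                   
                  ┏━━━━━━━━━━━━━━━━
                  ┃ FileEditor     
                  ┠────────────────
                  ┃█ata processing 
        ┏━━━━━━━━━┃The algorithm ge
        ┃ FileEdit┃                
        ┠─────────┃The algorithm ha
        ┃         ┃The process impl
        ┃         ┃The architecture
        ┃         ┃The pipeline han
        ┃         ┃Error handling m
        ┃function ┃This module hand
        ┃  const c┃Each component p
        ┃  const r┗━━━━━━━━━━━━━━━━
        ┃}                         
        ┃                          


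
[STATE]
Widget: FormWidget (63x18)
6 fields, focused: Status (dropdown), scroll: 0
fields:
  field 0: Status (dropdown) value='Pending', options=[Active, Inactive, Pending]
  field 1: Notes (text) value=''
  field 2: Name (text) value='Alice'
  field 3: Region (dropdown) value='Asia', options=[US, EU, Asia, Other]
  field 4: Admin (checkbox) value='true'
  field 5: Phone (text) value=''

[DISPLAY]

> Status:     [Pending                                       ▼]
  Notes:      [                                               ]
  Name:       [Alice                                          ]
  Region:     [Asia                                          ▼]
  Admin:      [x]                                              
  Phone:      [                                               ]
                                                               
                                                               
                                                               
                                                               
                                                               
                                                               
                                                               
                                                               
                                                               
                                                               
                                                               
                                                               


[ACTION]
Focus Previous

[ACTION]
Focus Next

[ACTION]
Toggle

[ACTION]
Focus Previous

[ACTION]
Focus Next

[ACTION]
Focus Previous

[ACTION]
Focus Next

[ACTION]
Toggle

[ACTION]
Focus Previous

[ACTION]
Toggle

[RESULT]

  Status:     [Pending                                       ▼]
  Notes:      [                                               ]
  Name:       [Alice                                          ]
  Region:     [Asia                                          ▼]
  Admin:      [x]                                              
> Phone:      [                                               ]
                                                               
                                                               
                                                               
                                                               
                                                               
                                                               
                                                               
                                                               
                                                               
                                                               
                                                               
                                                               


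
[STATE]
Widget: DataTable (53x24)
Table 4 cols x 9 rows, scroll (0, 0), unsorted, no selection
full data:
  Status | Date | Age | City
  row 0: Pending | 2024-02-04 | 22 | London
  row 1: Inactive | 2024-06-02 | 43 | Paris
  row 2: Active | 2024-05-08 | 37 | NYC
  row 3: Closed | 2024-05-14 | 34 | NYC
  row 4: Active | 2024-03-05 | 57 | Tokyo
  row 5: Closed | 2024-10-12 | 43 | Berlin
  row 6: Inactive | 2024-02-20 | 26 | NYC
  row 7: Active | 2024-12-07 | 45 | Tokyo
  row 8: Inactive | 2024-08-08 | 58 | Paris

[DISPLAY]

Status  │Date      │Age│City                         
────────┼──────────┼───┼──────                       
Pending │2024-02-04│22 │London                       
Inactive│2024-06-02│43 │Paris                        
Active  │2024-05-08│37 │NYC                          
Closed  │2024-05-14│34 │NYC                          
Active  │2024-03-05│57 │Tokyo                        
Closed  │2024-10-12│43 │Berlin                       
Inactive│2024-02-20│26 │NYC                          
Active  │2024-12-07│45 │Tokyo                        
Inactive│2024-08-08│58 │Paris                        
                                                     
                                                     
                                                     
                                                     
                                                     
                                                     
                                                     
                                                     
                                                     
                                                     
                                                     
                                                     
                                                     


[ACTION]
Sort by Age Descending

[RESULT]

Status  │Date      │Ag▼│City                         
────────┼──────────┼───┼──────                       
Inactive│2024-08-08│58 │Paris                        
Active  │2024-03-05│57 │Tokyo                        
Active  │2024-12-07│45 │Tokyo                        
Inactive│2024-06-02│43 │Paris                        
Closed  │2024-10-12│43 │Berlin                       
Active  │2024-05-08│37 │NYC                          
Closed  │2024-05-14│34 │NYC                          
Inactive│2024-02-20│26 │NYC                          
Pending │2024-02-04│22 │London                       
                                                     
                                                     
                                                     
                                                     
                                                     
                                                     
                                                     
                                                     
                                                     
                                                     
                                                     
                                                     
                                                     


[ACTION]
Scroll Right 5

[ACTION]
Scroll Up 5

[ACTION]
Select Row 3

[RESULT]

Status  │Date      │Ag▼│City                         
────────┼──────────┼───┼──────                       
Inactive│2024-08-08│58 │Paris                        
Active  │2024-03-05│57 │Tokyo                        
Active  │2024-12-07│45 │Tokyo                        
>nactive│2024-06-02│43 │Paris                        
Closed  │2024-10-12│43 │Berlin                       
Active  │2024-05-08│37 │NYC                          
Closed  │2024-05-14│34 │NYC                          
Inactive│2024-02-20│26 │NYC                          
Pending │2024-02-04│22 │London                       
                                                     
                                                     
                                                     
                                                     
                                                     
                                                     
                                                     
                                                     
                                                     
                                                     
                                                     
                                                     
                                                     


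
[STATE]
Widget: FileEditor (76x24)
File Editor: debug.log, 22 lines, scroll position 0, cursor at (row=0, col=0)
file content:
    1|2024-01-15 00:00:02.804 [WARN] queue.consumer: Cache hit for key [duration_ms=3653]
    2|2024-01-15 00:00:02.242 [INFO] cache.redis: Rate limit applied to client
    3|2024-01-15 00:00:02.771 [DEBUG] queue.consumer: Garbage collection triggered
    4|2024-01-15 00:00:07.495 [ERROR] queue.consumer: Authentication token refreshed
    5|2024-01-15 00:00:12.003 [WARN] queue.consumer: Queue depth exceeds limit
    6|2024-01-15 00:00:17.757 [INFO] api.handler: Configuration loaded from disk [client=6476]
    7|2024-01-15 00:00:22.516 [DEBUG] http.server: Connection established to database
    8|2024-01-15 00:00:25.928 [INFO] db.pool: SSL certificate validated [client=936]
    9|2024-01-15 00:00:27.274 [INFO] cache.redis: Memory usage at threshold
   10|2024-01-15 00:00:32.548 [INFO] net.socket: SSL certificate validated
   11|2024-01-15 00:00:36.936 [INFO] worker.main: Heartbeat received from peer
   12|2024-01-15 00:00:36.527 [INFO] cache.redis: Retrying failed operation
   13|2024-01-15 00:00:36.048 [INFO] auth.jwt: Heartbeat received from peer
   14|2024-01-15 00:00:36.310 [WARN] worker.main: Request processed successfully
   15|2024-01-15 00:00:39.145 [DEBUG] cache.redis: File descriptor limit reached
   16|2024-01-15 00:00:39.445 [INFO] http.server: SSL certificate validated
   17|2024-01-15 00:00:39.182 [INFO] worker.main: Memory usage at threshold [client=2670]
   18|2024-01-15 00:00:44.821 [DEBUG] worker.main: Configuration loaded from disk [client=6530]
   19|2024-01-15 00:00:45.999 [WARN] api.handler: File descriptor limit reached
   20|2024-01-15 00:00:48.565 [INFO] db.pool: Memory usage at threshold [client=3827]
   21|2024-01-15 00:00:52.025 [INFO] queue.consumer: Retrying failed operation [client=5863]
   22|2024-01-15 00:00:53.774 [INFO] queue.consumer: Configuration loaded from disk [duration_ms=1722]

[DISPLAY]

█024-01-15 00:00:02.804 [WARN] queue.consumer: Cache hit for key [duration_▲
2024-01-15 00:00:02.242 [INFO] cache.redis: Rate limit applied to client   █
2024-01-15 00:00:02.771 [DEBUG] queue.consumer: Garbage collection triggere░
2024-01-15 00:00:07.495 [ERROR] queue.consumer: Authentication token refres░
2024-01-15 00:00:12.003 [WARN] queue.consumer: Queue depth exceeds limit   ░
2024-01-15 00:00:17.757 [INFO] api.handler: Configuration loaded from disk ░
2024-01-15 00:00:22.516 [DEBUG] http.server: Connection established to data░
2024-01-15 00:00:25.928 [INFO] db.pool: SSL certificate validated [client=9░
2024-01-15 00:00:27.274 [INFO] cache.redis: Memory usage at threshold      ░
2024-01-15 00:00:32.548 [INFO] net.socket: SSL certificate validated       ░
2024-01-15 00:00:36.936 [INFO] worker.main: Heartbeat received from peer   ░
2024-01-15 00:00:36.527 [INFO] cache.redis: Retrying failed operation      ░
2024-01-15 00:00:36.048 [INFO] auth.jwt: Heartbeat received from peer      ░
2024-01-15 00:00:36.310 [WARN] worker.main: Request processed successfully ░
2024-01-15 00:00:39.145 [DEBUG] cache.redis: File descriptor limit reached ░
2024-01-15 00:00:39.445 [INFO] http.server: SSL certificate validated      ░
2024-01-15 00:00:39.182 [INFO] worker.main: Memory usage at threshold [clie░
2024-01-15 00:00:44.821 [DEBUG] worker.main: Configuration loaded from disk░
2024-01-15 00:00:45.999 [WARN] api.handler: File descriptor limit reached  ░
2024-01-15 00:00:48.565 [INFO] db.pool: Memory usage at threshold [client=3░
2024-01-15 00:00:52.025 [INFO] queue.consumer: Retrying failed operation [c░
2024-01-15 00:00:53.774 [INFO] queue.consumer: Configuration loaded from di░
                                                                           ░
                                                                           ▼


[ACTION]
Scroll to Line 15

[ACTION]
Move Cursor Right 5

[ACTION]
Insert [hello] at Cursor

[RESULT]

2024-hello█1-15 00:00:02.804 [WARN] queue.consumer: Cache hit for key [dura▲
2024-01-15 00:00:02.242 [INFO] cache.redis: Rate limit applied to client   █
2024-01-15 00:00:02.771 [DEBUG] queue.consumer: Garbage collection triggere░
2024-01-15 00:00:07.495 [ERROR] queue.consumer: Authentication token refres░
2024-01-15 00:00:12.003 [WARN] queue.consumer: Queue depth exceeds limit   ░
2024-01-15 00:00:17.757 [INFO] api.handler: Configuration loaded from disk ░
2024-01-15 00:00:22.516 [DEBUG] http.server: Connection established to data░
2024-01-15 00:00:25.928 [INFO] db.pool: SSL certificate validated [client=9░
2024-01-15 00:00:27.274 [INFO] cache.redis: Memory usage at threshold      ░
2024-01-15 00:00:32.548 [INFO] net.socket: SSL certificate validated       ░
2024-01-15 00:00:36.936 [INFO] worker.main: Heartbeat received from peer   ░
2024-01-15 00:00:36.527 [INFO] cache.redis: Retrying failed operation      ░
2024-01-15 00:00:36.048 [INFO] auth.jwt: Heartbeat received from peer      ░
2024-01-15 00:00:36.310 [WARN] worker.main: Request processed successfully ░
2024-01-15 00:00:39.145 [DEBUG] cache.redis: File descriptor limit reached ░
2024-01-15 00:00:39.445 [INFO] http.server: SSL certificate validated      ░
2024-01-15 00:00:39.182 [INFO] worker.main: Memory usage at threshold [clie░
2024-01-15 00:00:44.821 [DEBUG] worker.main: Configuration loaded from disk░
2024-01-15 00:00:45.999 [WARN] api.handler: File descriptor limit reached  ░
2024-01-15 00:00:48.565 [INFO] db.pool: Memory usage at threshold [client=3░
2024-01-15 00:00:52.025 [INFO] queue.consumer: Retrying failed operation [c░
2024-01-15 00:00:53.774 [INFO] queue.consumer: Configuration loaded from di░
                                                                           ░
                                                                           ▼


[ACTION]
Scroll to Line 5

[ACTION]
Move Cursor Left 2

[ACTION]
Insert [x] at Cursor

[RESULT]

2024-helx█o01-15 00:00:02.804 [WARN] queue.consumer: Cache hit for key [dur▲
2024-01-15 00:00:02.242 [INFO] cache.redis: Rate limit applied to client   █
2024-01-15 00:00:02.771 [DEBUG] queue.consumer: Garbage collection triggere░
2024-01-15 00:00:07.495 [ERROR] queue.consumer: Authentication token refres░
2024-01-15 00:00:12.003 [WARN] queue.consumer: Queue depth exceeds limit   ░
2024-01-15 00:00:17.757 [INFO] api.handler: Configuration loaded from disk ░
2024-01-15 00:00:22.516 [DEBUG] http.server: Connection established to data░
2024-01-15 00:00:25.928 [INFO] db.pool: SSL certificate validated [client=9░
2024-01-15 00:00:27.274 [INFO] cache.redis: Memory usage at threshold      ░
2024-01-15 00:00:32.548 [INFO] net.socket: SSL certificate validated       ░
2024-01-15 00:00:36.936 [INFO] worker.main: Heartbeat received from peer   ░
2024-01-15 00:00:36.527 [INFO] cache.redis: Retrying failed operation      ░
2024-01-15 00:00:36.048 [INFO] auth.jwt: Heartbeat received from peer      ░
2024-01-15 00:00:36.310 [WARN] worker.main: Request processed successfully ░
2024-01-15 00:00:39.145 [DEBUG] cache.redis: File descriptor limit reached ░
2024-01-15 00:00:39.445 [INFO] http.server: SSL certificate validated      ░
2024-01-15 00:00:39.182 [INFO] worker.main: Memory usage at threshold [clie░
2024-01-15 00:00:44.821 [DEBUG] worker.main: Configuration loaded from disk░
2024-01-15 00:00:45.999 [WARN] api.handler: File descriptor limit reached  ░
2024-01-15 00:00:48.565 [INFO] db.pool: Memory usage at threshold [client=3░
2024-01-15 00:00:52.025 [INFO] queue.consumer: Retrying failed operation [c░
2024-01-15 00:00:53.774 [INFO] queue.consumer: Configuration loaded from di░
                                                                           ░
                                                                           ▼
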